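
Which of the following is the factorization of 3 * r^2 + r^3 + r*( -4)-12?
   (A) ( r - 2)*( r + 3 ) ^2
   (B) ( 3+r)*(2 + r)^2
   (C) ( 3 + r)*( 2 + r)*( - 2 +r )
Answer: C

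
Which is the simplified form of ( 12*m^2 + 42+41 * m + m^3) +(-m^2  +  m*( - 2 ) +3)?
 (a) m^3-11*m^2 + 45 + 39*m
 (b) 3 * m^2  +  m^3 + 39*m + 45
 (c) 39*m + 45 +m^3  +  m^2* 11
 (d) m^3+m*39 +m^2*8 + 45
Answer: c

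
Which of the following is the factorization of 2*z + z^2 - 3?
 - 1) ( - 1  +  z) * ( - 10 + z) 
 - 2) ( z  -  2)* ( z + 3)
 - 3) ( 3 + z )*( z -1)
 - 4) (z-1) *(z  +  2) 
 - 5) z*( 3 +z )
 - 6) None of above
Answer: 3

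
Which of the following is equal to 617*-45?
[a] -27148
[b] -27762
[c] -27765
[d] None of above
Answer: c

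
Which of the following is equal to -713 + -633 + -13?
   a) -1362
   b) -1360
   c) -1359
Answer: c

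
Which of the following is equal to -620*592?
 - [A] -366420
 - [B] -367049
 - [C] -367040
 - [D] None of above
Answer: C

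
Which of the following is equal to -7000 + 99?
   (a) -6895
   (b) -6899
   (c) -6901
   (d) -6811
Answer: c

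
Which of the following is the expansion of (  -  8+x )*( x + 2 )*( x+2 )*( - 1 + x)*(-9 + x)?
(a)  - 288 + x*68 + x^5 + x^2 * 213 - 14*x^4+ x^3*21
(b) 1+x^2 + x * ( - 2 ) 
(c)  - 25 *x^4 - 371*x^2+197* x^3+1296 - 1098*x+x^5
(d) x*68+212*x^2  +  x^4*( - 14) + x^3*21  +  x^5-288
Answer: d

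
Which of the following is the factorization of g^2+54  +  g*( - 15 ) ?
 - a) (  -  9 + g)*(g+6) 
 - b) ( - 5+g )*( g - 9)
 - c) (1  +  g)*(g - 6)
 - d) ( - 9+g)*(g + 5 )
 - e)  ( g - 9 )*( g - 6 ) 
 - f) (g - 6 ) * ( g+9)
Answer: e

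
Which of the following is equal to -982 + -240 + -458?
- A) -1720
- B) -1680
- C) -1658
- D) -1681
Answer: B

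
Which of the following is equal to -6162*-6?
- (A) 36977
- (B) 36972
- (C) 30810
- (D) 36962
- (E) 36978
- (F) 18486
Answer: B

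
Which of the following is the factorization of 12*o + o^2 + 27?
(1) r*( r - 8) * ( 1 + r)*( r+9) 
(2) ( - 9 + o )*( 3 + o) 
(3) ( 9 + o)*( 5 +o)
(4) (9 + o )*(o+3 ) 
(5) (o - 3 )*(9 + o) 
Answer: 4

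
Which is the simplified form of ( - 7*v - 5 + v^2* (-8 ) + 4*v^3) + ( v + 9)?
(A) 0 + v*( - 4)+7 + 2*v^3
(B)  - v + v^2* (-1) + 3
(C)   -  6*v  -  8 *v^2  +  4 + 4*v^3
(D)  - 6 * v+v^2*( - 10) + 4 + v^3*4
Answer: C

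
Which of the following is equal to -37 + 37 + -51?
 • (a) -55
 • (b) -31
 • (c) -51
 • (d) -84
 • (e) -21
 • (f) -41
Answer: c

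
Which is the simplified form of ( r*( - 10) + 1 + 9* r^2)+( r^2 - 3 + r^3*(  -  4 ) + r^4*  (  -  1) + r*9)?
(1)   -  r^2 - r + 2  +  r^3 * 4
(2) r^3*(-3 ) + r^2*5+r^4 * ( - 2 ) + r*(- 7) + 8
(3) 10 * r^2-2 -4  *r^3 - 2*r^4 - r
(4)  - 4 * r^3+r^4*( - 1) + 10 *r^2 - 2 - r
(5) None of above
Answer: 4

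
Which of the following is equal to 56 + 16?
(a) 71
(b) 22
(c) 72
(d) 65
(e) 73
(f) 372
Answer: c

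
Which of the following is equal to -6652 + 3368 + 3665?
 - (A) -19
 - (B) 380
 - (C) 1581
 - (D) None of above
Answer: D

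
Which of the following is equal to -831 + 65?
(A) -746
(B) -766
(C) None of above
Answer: B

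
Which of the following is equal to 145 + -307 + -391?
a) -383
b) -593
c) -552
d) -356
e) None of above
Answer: e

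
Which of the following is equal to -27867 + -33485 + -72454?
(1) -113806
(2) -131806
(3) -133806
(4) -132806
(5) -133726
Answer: 3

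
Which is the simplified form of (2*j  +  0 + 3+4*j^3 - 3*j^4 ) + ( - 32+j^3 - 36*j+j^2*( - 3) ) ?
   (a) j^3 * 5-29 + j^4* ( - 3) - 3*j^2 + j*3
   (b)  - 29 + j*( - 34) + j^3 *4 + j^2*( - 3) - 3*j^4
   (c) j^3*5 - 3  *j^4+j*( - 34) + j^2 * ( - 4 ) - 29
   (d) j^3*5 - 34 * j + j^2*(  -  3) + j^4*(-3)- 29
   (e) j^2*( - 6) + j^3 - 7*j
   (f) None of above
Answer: d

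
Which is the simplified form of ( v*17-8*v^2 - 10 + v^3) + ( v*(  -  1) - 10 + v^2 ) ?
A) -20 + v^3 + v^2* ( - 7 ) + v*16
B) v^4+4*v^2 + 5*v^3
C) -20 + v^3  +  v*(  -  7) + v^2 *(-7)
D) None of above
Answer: A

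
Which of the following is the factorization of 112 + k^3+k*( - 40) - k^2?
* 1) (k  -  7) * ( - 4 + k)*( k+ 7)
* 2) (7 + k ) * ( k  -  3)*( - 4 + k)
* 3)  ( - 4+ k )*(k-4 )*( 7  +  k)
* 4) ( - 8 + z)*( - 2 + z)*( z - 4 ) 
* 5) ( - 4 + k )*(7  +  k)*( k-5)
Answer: 3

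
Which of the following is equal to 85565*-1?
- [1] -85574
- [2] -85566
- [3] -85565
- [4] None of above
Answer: 3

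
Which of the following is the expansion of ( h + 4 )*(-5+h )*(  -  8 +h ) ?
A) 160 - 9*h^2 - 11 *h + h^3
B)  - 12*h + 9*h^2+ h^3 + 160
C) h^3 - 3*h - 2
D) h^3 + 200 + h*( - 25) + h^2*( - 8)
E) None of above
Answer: E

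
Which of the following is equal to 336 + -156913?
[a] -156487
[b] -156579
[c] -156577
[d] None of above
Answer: c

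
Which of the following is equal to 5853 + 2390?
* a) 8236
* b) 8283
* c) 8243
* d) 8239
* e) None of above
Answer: c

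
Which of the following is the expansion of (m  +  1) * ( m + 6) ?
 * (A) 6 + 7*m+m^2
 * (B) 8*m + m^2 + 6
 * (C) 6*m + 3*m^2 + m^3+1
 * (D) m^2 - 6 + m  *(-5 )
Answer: A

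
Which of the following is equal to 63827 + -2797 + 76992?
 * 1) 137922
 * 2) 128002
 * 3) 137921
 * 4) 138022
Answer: 4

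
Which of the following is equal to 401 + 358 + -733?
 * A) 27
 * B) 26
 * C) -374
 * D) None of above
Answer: B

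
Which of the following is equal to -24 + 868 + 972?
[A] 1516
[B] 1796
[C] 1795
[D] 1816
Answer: D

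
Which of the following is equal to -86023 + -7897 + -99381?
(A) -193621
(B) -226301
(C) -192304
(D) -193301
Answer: D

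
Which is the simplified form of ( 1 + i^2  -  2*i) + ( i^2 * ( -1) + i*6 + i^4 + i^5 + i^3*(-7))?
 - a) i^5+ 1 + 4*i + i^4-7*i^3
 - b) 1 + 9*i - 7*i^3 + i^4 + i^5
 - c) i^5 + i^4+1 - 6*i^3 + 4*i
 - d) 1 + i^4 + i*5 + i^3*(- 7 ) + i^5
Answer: a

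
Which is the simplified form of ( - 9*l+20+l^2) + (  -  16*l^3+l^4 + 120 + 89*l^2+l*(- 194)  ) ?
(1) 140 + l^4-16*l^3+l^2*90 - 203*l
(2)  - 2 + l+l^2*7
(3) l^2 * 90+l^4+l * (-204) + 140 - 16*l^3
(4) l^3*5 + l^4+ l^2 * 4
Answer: 1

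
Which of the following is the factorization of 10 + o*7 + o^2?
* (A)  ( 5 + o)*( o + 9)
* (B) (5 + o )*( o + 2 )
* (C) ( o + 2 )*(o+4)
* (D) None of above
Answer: B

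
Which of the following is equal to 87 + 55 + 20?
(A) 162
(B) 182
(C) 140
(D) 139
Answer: A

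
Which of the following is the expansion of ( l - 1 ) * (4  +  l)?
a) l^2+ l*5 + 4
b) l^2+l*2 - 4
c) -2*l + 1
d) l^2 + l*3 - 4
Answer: d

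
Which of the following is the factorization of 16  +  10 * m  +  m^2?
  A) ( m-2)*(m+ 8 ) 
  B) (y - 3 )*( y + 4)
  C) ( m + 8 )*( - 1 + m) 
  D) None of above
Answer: D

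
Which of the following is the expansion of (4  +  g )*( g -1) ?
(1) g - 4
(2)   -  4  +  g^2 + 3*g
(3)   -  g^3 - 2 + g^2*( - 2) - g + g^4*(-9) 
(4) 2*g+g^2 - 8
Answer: 2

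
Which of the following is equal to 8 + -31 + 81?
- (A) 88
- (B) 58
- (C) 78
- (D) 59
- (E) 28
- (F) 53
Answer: B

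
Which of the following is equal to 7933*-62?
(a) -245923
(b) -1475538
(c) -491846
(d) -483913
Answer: c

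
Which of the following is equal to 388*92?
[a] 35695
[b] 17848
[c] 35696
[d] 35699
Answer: c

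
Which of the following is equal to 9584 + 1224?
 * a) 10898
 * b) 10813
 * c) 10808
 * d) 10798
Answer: c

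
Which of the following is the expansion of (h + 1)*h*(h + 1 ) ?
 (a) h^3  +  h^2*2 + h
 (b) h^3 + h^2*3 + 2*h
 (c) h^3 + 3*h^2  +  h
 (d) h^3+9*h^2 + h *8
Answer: a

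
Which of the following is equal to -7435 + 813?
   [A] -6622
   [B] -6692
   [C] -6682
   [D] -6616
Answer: A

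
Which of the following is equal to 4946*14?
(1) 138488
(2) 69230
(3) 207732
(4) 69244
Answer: 4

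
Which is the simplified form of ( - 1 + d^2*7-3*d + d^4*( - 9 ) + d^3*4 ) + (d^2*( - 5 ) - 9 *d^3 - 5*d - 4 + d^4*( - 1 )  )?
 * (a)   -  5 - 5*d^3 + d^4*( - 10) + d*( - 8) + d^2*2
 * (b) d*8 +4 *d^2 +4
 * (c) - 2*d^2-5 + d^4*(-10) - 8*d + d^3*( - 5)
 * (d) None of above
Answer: a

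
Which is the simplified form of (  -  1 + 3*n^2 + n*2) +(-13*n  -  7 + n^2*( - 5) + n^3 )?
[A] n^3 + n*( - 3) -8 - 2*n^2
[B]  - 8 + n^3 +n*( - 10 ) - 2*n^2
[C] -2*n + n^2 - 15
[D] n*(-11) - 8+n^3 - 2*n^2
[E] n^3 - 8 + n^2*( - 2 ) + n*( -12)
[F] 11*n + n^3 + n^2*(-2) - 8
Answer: D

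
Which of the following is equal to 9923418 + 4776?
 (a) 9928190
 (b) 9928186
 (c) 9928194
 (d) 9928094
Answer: c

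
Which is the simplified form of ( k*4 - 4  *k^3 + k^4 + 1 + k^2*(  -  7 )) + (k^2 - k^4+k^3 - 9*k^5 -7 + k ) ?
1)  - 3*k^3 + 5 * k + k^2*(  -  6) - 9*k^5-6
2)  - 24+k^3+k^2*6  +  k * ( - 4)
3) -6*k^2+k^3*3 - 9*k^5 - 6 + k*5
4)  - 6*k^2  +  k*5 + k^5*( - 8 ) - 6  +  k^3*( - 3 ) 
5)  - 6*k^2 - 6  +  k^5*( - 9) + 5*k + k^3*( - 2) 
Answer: 1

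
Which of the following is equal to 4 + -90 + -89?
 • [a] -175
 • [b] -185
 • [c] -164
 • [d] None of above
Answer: a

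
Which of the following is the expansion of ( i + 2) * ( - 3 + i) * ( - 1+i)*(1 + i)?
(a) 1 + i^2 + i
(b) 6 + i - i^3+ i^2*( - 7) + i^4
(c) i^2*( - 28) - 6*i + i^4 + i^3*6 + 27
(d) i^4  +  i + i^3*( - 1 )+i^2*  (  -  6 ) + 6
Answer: b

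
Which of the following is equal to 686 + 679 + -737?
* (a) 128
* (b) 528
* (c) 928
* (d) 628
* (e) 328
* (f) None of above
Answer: d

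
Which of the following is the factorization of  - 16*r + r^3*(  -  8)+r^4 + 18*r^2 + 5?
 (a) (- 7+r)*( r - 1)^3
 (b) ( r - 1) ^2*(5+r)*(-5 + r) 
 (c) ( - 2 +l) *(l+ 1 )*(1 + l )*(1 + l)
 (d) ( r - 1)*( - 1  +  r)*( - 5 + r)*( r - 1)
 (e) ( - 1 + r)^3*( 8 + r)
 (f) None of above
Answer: d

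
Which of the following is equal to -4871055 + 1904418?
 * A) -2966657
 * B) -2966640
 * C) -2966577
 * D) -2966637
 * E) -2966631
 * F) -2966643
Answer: D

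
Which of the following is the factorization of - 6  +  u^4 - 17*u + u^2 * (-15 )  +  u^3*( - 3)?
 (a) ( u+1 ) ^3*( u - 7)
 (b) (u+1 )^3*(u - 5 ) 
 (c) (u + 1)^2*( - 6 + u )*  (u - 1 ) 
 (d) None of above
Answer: d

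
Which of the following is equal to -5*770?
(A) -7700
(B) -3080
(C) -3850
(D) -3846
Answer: C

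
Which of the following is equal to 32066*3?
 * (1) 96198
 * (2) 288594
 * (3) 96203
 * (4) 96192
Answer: 1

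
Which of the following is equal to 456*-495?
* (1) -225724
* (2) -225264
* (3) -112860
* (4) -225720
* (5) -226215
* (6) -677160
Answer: 4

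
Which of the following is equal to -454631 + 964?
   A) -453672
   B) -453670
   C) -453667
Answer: C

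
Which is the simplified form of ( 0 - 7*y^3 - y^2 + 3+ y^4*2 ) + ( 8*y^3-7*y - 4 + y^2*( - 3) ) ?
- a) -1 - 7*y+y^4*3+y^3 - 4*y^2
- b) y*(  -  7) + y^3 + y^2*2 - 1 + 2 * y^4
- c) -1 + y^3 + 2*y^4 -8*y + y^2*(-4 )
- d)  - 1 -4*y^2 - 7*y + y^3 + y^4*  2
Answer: d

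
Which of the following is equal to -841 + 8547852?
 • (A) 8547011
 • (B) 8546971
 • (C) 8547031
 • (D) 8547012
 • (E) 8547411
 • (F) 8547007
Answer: A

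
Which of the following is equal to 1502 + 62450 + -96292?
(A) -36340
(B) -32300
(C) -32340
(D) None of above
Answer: C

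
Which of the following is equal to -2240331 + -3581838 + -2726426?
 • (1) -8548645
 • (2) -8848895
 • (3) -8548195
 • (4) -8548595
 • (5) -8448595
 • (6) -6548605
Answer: 4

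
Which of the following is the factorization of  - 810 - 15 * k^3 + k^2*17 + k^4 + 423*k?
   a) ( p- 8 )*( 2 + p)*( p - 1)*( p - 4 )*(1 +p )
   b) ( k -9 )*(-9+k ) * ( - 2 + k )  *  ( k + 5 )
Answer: b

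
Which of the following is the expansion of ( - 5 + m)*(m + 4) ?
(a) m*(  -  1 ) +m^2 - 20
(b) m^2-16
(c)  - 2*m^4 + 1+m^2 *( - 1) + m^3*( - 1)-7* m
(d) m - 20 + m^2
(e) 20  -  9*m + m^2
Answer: a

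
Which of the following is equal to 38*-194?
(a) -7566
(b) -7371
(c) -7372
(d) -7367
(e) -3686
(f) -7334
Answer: c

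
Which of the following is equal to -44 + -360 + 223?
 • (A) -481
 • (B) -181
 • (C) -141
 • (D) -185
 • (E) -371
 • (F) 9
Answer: B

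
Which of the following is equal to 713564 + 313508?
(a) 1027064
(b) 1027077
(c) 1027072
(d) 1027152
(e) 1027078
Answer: c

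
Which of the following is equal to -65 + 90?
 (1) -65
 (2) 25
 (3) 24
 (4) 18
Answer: 2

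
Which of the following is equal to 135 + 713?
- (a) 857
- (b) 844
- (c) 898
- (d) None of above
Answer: d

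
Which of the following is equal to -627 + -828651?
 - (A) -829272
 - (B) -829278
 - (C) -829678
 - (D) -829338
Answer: B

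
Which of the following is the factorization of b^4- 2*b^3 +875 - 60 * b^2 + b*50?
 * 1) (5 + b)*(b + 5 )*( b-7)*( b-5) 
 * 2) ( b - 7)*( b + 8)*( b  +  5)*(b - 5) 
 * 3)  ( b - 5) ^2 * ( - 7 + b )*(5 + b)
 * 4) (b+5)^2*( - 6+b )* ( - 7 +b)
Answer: 1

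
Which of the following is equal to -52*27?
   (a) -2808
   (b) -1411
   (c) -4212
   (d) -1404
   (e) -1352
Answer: d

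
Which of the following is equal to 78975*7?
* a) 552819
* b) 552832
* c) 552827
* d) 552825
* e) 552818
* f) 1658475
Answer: d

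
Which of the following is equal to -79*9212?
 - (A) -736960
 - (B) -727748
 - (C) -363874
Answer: B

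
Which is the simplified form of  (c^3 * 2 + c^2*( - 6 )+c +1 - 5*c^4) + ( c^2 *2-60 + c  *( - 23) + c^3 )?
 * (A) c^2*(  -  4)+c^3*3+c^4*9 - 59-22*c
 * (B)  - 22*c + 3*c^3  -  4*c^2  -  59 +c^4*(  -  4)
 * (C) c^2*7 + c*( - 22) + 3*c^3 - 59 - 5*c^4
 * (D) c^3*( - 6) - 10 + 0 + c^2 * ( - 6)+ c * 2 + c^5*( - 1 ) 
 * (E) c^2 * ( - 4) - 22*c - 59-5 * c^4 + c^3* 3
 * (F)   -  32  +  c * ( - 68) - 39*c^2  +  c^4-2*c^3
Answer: E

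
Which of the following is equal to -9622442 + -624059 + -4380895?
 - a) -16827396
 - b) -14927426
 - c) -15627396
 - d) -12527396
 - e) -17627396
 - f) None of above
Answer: f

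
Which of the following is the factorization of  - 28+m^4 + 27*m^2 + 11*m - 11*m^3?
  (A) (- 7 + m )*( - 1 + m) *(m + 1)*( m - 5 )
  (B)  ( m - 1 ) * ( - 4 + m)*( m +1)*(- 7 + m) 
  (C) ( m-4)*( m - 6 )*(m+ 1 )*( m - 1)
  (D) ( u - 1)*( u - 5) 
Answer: B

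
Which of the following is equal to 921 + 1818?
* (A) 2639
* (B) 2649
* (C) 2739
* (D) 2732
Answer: C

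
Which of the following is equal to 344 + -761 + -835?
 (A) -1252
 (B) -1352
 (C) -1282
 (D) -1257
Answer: A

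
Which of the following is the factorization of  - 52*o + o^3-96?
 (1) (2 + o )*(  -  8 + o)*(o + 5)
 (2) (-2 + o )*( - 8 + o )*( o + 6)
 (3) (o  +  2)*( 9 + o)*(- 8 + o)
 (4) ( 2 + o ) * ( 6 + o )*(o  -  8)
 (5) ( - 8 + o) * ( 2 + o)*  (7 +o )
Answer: 4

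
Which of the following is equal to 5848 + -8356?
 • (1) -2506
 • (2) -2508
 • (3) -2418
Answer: 2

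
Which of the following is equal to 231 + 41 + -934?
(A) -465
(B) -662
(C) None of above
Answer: B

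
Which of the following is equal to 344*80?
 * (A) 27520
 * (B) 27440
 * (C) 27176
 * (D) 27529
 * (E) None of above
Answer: A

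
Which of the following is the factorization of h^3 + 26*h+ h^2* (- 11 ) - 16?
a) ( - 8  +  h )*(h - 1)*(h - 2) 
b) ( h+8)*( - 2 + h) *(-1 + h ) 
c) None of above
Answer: a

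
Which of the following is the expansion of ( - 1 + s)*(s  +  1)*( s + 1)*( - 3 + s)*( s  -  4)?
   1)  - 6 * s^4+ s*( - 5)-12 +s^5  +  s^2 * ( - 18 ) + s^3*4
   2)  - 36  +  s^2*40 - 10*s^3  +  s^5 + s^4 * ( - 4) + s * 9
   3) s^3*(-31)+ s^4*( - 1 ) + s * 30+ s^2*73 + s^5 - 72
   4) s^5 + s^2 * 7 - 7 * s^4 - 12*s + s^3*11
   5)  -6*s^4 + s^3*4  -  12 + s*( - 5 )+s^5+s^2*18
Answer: 5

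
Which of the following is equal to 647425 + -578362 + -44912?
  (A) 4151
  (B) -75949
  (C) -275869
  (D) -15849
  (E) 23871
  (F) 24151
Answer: F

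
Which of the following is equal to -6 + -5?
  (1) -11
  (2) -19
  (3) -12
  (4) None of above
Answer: 1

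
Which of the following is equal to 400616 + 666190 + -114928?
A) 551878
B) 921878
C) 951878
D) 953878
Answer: C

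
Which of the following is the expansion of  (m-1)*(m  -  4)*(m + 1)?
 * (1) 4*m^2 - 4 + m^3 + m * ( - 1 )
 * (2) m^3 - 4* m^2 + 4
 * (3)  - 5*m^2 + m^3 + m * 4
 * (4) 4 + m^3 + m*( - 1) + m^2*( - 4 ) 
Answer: 4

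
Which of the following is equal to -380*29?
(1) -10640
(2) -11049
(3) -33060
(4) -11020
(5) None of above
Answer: 4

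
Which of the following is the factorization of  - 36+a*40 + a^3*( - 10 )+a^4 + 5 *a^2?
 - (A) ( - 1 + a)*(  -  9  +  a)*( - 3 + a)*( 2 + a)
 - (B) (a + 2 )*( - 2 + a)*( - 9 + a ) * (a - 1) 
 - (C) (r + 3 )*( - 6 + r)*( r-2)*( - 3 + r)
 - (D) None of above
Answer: B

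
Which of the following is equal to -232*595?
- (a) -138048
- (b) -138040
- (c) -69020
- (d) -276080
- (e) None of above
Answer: b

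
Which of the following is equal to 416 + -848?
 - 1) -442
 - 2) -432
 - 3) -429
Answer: 2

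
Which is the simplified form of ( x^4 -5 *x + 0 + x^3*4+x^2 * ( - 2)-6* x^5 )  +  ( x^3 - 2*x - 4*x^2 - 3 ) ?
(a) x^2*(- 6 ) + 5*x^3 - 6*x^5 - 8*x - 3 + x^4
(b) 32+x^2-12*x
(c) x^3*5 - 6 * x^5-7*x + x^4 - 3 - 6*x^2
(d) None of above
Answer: c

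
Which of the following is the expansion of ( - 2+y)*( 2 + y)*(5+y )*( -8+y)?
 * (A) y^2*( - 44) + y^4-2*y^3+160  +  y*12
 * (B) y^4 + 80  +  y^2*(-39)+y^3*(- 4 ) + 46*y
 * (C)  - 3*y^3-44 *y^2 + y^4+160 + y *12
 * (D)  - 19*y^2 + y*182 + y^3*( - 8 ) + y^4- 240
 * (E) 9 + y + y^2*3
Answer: C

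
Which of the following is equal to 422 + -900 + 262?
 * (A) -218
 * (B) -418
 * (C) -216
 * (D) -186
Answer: C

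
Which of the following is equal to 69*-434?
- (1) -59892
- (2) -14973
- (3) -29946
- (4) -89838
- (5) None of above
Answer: 3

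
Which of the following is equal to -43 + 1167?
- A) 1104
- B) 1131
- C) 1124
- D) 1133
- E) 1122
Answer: C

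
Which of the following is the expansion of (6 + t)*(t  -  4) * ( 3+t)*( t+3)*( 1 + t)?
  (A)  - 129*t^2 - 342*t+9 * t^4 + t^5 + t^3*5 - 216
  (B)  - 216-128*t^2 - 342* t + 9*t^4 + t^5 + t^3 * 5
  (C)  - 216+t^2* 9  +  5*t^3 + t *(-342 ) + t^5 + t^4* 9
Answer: A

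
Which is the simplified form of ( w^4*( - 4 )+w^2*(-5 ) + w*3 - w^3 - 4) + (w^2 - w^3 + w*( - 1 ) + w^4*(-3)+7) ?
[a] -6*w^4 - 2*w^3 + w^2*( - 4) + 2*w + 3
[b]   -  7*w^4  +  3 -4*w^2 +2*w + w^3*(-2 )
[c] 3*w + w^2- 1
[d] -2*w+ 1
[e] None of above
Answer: b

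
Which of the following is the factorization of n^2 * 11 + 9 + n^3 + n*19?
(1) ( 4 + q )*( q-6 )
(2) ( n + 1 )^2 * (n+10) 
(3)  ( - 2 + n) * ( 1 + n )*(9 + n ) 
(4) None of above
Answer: 4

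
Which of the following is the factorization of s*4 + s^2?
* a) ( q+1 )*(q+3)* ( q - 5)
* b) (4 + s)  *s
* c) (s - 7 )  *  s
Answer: b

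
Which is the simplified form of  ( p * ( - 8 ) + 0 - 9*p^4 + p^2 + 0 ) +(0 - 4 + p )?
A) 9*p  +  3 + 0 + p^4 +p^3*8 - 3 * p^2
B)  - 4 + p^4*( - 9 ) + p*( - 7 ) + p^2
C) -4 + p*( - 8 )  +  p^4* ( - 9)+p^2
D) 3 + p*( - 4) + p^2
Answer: B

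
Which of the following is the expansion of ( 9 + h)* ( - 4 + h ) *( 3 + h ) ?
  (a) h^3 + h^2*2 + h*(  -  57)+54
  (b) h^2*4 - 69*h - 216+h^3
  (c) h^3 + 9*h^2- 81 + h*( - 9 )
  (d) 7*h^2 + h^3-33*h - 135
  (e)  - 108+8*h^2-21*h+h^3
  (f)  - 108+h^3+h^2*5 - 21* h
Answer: e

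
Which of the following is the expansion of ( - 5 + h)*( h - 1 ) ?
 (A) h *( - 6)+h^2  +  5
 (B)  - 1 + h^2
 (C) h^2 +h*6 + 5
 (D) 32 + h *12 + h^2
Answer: A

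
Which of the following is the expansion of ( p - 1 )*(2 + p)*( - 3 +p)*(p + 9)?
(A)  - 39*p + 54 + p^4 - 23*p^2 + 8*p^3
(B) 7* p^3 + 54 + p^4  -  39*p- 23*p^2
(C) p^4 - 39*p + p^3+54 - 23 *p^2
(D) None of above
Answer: B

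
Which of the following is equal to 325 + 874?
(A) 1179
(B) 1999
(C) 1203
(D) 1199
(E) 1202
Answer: D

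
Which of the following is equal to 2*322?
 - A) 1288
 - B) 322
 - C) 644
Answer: C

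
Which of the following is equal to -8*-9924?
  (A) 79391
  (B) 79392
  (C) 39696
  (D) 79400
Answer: B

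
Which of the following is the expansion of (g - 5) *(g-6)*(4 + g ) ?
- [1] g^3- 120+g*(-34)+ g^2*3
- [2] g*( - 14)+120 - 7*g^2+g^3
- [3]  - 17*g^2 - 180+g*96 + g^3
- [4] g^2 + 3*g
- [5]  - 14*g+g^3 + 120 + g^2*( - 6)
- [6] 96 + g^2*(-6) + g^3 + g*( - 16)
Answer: 2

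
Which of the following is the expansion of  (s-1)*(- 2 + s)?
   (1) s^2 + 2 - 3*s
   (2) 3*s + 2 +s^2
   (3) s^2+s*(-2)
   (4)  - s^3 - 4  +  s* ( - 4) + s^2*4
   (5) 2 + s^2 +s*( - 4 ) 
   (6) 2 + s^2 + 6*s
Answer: 1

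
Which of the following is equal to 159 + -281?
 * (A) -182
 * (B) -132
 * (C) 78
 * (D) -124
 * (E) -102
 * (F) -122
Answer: F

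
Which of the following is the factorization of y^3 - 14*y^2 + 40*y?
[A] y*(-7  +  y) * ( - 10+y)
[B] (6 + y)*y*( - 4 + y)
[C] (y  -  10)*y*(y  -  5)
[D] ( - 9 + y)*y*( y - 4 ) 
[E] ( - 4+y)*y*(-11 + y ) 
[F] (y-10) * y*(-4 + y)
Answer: F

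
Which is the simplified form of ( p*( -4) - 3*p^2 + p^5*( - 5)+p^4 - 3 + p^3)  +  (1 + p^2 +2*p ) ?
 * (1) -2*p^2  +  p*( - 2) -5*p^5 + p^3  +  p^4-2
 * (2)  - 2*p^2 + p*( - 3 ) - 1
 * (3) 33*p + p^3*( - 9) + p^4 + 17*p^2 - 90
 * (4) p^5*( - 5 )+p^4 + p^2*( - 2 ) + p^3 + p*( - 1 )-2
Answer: 1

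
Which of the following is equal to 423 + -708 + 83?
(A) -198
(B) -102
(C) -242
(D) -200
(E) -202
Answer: E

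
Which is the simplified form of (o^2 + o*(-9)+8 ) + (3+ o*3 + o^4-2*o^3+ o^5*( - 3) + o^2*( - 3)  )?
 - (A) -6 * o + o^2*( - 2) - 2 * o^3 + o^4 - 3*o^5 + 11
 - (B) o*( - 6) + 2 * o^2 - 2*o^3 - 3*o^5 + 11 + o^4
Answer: A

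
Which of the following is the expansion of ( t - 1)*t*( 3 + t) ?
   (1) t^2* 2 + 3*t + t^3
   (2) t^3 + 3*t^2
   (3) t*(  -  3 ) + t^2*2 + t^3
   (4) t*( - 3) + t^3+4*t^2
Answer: 3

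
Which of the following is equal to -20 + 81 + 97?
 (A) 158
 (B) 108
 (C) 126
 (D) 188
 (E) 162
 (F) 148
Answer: A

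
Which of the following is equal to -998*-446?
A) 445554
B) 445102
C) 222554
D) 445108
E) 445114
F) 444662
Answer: D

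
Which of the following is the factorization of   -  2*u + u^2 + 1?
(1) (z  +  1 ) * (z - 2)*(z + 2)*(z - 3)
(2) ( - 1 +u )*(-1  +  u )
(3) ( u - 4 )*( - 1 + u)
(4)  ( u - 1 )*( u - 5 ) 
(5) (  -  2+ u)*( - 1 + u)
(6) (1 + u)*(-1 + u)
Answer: 2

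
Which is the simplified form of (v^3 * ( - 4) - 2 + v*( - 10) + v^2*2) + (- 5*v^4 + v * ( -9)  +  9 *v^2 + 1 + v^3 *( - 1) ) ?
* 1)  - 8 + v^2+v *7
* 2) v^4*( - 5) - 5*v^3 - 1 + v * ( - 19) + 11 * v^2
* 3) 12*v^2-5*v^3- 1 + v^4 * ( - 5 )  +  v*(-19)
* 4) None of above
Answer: 2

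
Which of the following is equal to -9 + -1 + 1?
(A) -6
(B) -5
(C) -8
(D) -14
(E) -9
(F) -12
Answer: E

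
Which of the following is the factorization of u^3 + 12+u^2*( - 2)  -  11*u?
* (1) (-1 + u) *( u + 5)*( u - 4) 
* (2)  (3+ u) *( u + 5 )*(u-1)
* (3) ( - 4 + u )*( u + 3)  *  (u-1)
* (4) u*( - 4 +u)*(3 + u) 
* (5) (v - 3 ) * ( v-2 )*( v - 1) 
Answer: 3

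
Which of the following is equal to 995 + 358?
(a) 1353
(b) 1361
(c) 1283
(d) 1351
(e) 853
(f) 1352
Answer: a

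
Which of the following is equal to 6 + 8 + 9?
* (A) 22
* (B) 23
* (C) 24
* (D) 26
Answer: B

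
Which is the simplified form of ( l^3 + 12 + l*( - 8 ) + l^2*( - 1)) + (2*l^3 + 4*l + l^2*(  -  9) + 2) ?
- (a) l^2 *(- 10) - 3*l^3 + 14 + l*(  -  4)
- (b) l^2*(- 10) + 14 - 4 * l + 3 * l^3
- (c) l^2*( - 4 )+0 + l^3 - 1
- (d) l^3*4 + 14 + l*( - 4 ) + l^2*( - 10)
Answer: b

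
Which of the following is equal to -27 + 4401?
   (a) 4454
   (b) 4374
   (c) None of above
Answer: b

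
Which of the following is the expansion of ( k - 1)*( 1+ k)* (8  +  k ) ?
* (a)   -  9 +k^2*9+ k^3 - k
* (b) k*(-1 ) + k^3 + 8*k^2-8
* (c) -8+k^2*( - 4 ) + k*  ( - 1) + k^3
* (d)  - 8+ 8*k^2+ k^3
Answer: b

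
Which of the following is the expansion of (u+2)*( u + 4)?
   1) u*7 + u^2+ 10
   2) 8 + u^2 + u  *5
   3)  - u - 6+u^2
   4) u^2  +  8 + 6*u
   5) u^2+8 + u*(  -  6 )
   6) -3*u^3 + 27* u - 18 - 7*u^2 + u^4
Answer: 4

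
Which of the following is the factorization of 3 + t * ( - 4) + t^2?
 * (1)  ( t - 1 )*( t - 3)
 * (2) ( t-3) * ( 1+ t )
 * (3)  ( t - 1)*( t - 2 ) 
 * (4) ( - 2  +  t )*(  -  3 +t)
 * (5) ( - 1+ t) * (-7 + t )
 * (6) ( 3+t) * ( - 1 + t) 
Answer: 1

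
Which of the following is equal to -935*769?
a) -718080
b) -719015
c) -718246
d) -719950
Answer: b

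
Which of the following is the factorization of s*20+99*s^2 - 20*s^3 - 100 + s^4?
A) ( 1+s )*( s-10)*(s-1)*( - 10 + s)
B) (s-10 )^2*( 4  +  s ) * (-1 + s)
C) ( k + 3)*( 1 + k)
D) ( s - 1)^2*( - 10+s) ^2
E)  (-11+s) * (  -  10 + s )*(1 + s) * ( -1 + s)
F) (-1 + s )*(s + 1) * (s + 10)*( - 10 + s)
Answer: A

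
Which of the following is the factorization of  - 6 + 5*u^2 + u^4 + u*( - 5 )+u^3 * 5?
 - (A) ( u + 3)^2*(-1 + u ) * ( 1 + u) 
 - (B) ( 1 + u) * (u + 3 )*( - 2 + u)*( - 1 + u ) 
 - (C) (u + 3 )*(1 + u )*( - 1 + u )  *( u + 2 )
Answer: C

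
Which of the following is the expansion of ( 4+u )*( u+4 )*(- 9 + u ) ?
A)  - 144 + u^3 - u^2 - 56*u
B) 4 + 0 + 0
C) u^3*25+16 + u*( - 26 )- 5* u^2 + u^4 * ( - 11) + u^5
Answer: A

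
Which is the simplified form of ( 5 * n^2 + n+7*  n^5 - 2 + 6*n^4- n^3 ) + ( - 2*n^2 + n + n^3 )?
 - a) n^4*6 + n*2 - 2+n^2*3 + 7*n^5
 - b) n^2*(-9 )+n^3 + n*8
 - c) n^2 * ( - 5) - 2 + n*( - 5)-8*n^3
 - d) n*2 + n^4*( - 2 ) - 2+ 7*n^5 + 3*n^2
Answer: a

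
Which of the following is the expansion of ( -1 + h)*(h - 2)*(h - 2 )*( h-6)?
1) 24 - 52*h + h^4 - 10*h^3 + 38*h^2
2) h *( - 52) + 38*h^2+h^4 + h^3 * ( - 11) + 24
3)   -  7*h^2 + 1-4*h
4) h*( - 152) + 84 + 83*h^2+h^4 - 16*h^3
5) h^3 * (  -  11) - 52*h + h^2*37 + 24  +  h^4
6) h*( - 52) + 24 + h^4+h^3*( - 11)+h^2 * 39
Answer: 2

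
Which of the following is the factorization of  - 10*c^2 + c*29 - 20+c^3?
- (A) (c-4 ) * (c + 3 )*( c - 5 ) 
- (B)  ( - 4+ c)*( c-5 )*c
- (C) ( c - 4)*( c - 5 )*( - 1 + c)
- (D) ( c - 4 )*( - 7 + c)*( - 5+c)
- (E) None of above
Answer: C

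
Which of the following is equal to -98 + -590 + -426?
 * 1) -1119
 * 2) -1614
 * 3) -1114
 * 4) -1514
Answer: 3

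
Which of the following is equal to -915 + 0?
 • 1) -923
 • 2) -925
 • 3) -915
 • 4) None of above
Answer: 3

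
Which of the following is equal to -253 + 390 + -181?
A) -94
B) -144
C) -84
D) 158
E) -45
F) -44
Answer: F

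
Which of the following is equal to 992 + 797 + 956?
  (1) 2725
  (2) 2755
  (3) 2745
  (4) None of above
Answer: 3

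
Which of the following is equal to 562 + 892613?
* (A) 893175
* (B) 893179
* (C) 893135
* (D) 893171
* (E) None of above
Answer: A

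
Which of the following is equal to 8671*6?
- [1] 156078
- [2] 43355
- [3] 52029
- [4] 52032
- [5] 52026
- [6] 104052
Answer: 5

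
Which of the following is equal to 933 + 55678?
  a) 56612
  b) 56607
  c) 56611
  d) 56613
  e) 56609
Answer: c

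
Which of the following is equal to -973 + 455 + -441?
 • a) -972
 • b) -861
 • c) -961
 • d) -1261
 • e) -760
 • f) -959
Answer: f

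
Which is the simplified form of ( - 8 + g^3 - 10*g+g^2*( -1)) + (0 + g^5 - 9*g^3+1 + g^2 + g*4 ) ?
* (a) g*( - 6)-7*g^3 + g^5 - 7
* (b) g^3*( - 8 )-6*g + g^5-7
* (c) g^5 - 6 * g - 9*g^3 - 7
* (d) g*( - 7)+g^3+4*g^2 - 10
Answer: b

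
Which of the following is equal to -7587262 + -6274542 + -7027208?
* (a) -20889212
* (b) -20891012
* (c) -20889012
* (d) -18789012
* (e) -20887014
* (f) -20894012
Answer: c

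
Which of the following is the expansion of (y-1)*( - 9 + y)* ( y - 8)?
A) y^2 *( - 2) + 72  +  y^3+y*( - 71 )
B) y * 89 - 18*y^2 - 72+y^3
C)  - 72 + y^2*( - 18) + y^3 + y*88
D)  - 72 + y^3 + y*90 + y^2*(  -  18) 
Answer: B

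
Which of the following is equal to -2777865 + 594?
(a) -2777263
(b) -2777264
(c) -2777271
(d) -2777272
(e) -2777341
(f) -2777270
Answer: c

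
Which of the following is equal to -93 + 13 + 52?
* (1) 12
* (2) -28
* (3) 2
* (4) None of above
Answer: 2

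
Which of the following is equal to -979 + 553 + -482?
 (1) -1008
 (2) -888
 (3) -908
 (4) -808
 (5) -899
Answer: 3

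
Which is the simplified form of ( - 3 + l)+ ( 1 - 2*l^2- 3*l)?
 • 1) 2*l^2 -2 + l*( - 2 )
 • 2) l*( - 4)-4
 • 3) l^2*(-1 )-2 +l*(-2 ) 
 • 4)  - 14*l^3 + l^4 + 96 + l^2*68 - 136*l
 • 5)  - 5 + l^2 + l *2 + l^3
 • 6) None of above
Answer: 6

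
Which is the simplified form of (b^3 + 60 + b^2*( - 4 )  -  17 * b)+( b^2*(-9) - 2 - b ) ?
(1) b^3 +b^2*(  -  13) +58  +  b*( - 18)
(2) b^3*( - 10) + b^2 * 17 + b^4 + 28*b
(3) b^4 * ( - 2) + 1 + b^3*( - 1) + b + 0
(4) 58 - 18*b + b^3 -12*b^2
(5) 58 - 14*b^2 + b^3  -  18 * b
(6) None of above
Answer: 1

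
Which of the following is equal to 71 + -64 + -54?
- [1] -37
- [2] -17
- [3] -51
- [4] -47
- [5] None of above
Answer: 4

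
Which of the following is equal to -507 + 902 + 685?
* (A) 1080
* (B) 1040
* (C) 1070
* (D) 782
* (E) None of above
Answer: A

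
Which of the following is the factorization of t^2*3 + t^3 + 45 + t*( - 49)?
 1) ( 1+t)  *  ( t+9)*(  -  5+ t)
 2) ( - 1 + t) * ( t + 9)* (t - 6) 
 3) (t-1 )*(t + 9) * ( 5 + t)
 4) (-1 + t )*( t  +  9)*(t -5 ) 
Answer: 4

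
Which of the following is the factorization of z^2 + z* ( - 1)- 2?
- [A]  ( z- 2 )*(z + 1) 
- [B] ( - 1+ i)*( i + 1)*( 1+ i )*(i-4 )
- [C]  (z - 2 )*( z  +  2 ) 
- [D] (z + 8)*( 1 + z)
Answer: A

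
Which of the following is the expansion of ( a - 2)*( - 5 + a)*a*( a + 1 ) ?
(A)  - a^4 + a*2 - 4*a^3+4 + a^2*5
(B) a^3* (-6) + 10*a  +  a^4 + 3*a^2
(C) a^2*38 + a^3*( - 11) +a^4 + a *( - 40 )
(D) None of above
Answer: B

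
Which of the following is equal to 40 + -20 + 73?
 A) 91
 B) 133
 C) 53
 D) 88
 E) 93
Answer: E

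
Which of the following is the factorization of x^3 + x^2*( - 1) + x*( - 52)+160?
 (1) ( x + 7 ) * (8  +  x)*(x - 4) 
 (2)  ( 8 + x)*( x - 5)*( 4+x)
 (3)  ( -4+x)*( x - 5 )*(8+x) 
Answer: 3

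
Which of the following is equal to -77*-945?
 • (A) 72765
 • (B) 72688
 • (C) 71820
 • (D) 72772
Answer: A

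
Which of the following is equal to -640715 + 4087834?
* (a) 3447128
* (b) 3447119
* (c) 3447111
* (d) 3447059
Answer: b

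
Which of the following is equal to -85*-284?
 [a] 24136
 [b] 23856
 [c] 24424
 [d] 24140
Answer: d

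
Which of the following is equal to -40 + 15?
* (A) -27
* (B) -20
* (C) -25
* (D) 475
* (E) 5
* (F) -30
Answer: C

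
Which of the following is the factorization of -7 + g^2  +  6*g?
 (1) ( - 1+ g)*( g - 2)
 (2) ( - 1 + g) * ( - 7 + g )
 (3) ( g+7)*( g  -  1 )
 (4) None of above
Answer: 3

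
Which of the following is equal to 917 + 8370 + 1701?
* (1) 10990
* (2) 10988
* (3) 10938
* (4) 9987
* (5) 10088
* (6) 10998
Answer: 2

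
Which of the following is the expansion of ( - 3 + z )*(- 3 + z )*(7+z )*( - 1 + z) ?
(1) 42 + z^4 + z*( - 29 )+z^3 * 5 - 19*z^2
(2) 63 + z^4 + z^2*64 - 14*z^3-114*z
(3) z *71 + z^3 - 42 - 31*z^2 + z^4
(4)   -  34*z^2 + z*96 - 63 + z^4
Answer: 4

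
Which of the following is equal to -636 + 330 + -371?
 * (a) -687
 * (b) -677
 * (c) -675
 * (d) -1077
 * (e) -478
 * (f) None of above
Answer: b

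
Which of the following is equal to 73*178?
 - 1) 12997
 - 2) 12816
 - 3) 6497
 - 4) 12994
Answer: 4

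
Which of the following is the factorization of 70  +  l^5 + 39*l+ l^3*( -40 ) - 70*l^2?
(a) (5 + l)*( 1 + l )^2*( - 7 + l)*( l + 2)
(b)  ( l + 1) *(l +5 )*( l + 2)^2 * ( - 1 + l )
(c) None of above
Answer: c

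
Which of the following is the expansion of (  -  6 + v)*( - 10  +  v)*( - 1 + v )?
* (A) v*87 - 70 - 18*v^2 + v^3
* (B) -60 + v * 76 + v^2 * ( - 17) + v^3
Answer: B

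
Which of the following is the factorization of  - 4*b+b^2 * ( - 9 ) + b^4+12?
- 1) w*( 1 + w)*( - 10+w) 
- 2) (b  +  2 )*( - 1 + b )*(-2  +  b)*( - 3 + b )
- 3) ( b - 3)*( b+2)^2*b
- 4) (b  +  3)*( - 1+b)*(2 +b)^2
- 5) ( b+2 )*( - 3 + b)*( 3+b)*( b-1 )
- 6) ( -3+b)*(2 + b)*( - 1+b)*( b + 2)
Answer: 6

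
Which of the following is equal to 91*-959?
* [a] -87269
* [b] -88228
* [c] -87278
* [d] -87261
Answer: a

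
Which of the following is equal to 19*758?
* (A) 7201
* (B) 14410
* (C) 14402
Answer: C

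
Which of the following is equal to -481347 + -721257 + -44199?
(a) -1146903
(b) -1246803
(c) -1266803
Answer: b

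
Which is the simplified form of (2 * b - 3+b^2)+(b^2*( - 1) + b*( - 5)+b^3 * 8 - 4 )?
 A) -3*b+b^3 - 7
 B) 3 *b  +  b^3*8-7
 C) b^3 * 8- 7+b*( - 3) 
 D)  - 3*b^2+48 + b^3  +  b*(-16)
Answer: C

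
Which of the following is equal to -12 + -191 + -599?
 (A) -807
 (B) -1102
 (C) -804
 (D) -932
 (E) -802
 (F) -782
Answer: E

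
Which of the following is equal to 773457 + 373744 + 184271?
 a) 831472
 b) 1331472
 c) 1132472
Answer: b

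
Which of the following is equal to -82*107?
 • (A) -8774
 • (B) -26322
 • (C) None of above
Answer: A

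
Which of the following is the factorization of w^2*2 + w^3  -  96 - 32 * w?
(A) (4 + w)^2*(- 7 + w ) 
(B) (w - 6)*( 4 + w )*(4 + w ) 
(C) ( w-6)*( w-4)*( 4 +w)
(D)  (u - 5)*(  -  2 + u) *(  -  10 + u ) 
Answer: B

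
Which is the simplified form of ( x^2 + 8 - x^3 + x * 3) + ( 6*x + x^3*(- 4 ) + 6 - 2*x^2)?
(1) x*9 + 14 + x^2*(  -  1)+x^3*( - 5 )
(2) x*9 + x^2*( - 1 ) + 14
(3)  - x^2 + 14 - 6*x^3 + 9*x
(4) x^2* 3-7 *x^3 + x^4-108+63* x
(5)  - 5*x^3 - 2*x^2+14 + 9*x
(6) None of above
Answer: 1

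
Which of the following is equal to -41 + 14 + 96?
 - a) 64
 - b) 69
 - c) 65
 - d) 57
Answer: b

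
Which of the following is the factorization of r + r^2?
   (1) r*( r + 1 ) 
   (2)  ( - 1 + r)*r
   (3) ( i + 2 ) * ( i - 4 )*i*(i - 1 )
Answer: 1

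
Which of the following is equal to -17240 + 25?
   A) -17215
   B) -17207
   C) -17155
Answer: A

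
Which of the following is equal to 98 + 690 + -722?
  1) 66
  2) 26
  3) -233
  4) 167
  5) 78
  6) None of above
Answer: 1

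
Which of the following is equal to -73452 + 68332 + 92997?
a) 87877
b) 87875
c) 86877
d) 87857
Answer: a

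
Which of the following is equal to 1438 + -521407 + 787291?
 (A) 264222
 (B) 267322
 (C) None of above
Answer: B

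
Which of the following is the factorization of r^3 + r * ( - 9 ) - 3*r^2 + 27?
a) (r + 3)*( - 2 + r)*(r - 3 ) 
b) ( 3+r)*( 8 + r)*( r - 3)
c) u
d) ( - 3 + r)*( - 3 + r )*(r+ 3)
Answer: d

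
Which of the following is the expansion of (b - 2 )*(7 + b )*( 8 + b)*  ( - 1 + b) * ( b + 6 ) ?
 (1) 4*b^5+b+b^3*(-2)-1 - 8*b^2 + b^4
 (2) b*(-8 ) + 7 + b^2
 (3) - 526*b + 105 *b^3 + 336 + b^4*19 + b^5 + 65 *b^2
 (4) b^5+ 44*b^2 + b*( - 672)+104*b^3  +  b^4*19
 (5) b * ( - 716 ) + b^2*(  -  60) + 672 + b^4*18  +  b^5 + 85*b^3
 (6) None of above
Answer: 5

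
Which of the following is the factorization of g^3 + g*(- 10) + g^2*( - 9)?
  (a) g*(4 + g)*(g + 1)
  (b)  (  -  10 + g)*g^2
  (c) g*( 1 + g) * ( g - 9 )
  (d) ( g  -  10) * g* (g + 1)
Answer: d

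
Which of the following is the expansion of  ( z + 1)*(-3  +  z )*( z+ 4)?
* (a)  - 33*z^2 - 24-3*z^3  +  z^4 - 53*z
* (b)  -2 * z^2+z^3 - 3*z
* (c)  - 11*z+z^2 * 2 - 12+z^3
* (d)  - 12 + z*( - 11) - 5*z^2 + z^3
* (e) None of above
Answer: c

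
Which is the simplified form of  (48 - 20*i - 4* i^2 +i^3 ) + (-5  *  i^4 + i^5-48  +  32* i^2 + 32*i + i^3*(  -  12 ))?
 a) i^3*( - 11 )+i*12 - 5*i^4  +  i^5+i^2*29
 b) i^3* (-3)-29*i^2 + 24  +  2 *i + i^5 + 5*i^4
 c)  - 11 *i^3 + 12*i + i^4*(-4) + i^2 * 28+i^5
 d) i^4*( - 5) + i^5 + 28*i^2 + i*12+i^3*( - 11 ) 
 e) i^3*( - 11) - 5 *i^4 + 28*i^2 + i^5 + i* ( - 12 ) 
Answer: d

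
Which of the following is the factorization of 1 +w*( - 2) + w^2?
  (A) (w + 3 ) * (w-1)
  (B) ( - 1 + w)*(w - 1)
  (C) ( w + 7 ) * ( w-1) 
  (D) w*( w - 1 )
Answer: B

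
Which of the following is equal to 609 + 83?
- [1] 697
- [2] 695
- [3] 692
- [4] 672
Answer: 3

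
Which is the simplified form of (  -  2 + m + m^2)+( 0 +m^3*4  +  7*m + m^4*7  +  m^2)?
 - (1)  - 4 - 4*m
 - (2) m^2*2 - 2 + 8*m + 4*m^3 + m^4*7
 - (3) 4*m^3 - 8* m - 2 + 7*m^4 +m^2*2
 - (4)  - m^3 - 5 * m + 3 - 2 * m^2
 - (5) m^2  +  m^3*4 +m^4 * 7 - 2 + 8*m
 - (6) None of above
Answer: 2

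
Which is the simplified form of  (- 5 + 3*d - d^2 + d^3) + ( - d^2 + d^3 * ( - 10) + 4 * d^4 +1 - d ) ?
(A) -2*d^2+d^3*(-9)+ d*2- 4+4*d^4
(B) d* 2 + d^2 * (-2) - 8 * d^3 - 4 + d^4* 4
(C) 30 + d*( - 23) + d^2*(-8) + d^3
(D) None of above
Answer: A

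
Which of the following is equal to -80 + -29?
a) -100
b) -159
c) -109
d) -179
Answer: c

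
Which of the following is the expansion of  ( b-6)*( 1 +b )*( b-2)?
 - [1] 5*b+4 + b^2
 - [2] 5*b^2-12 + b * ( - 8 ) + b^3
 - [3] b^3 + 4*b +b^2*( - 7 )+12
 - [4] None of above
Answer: 3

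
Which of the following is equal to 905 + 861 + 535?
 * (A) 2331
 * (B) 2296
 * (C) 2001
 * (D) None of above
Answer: D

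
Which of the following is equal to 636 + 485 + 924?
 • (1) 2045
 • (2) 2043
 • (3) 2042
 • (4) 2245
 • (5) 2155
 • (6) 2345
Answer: 1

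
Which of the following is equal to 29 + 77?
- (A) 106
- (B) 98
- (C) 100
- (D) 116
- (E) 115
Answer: A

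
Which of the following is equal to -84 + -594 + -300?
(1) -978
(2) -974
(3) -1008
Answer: 1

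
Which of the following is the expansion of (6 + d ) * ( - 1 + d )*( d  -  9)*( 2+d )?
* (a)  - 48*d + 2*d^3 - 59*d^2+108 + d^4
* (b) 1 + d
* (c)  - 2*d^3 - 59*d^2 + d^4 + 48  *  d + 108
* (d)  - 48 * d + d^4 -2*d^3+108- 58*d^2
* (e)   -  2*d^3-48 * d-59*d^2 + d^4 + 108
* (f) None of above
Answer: e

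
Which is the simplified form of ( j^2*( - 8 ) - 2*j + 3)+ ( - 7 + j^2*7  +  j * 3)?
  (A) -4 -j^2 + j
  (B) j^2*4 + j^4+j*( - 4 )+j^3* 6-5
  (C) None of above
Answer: A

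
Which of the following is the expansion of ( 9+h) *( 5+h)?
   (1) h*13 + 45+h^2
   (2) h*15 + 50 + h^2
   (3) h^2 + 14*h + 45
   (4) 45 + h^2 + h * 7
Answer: 3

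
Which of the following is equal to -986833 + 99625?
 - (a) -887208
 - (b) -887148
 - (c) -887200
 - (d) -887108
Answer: a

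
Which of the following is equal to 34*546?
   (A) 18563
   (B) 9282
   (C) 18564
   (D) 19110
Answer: C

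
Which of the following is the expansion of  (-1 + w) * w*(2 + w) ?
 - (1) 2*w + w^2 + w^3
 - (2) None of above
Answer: 2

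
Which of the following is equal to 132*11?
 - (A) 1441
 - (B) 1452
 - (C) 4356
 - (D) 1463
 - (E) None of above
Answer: B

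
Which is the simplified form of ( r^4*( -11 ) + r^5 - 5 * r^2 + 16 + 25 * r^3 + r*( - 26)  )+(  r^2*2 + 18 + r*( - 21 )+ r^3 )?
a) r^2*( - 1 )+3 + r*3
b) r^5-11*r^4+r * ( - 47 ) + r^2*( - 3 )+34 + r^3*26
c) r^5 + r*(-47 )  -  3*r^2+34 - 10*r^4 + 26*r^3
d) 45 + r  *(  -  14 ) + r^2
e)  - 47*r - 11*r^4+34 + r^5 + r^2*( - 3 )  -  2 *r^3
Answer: b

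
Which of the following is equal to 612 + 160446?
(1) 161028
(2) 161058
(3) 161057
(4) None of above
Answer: 2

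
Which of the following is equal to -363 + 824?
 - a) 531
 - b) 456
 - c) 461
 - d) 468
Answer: c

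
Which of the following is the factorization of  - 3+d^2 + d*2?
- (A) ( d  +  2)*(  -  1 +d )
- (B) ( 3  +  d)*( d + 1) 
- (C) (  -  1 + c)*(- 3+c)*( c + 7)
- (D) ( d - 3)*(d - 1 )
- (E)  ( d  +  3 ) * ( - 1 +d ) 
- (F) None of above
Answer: E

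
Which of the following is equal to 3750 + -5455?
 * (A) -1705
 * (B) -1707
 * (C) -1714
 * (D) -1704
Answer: A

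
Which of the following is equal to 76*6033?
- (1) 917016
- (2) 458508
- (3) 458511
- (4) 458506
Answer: 2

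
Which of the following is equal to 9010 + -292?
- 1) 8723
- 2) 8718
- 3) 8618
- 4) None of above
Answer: 2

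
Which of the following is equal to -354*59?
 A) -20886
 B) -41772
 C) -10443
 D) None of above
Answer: A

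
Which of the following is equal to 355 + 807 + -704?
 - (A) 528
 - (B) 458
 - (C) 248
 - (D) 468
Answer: B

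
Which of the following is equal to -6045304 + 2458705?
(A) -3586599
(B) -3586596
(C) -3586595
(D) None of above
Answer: A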